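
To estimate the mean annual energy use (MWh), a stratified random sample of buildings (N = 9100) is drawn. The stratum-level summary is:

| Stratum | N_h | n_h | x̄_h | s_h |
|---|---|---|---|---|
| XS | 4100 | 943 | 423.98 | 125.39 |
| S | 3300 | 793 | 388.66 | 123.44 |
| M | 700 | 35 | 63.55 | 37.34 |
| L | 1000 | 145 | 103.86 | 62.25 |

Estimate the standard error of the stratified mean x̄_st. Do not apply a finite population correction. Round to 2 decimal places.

V̂(x̄_st) = Σ W_h² s_h²/n_h, with W_h = N_h/N and N = 9100:
  stratum XS: (4100/9100)²·125.39²/943 = 3.38454
  stratum S: (3300/9100)²·123.44²/793 = 2.52687
  stratum M: (700/9100)²·37.34²/35 = 0.235719
  stratum L: (1000/9100)²·62.25²/145 = 0.322722
V̂(x̄_st) = 6.46985
SE(x̄_st) = √6.46985 = 2.54359

SE(x̄_st) ≈ 2.54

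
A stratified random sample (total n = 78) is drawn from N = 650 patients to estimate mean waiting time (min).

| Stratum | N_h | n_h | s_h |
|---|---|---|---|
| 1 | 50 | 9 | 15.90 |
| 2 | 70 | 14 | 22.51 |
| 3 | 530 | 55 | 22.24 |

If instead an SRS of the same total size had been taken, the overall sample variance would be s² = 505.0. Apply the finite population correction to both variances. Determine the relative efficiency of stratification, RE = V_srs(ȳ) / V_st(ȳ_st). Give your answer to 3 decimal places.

RE ≈ 0.977

V̂(ȳ_st) = Σ W_h² (1 − n_h/N_h) s_h²/n_h, with W_h = N_h/N and N = 650:
  stratum 1: (50/650)²·(1 − 9/50)·15.90²/9 = 0.136295
  stratum 2: (70/650)²·(1 − 14/70)·22.51²/14 = 0.335801
  stratum 3: (530/650)²·(1 − 55/530)·22.24²/55 = 5.35858
V_st = 5.83067
V_srs = (1 − 78/650)·505.0/78 = 5.69744
Relative efficiency = V_srs / V_st = 5.69744/5.83067 = 0.9771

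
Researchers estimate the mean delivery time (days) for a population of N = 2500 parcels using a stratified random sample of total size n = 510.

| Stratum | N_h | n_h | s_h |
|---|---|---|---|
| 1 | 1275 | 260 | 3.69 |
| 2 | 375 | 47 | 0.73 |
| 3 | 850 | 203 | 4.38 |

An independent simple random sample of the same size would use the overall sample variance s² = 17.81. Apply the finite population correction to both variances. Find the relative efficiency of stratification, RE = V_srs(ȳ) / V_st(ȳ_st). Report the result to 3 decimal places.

RE ≈ 1.434

V̂(ȳ_st) = Σ W_h² (1 − n_h/N_h) s_h²/n_h, with W_h = N_h/N and N = 2500:
  stratum 1: (1275/2500)²·(1 − 260/1275)·3.69²/260 = 0.0108437
  stratum 2: (375/2500)²·(1 − 47/375)·0.73²/47 = 0.000223138
  stratum 3: (850/2500)²·(1 − 203/850)·4.38²/203 = 0.00831563
V_st = 0.0193824
V_srs = (1 − 510/2500)·17.81/510 = 0.0277976
Relative efficiency = V_srs / V_st = 0.0277976/0.0193824 = 1.4342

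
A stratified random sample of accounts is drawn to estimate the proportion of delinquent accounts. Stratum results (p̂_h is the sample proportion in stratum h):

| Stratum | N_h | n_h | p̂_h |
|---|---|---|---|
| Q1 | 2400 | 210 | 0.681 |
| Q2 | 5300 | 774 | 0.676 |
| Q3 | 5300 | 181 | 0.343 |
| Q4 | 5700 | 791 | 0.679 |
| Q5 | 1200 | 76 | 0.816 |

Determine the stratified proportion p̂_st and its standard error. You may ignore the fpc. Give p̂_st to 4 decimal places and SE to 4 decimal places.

p̂_st ≈ 0.5972, SE ≈ 0.0124

N = 19900; stratum weights W_h = N_h/N.
p̂_st = Σ W_h p̂_h = (2400·0.681 + 5300·0.676 + 5300·0.343 + 5700·0.679 + 1200·0.816)/19900 = 0.59722
V̂(p̂_st) = Σ W_h² p̂_h(1−p̂_h)/(n_h−1):
  stratum Q1: (2400/19900)²·0.681·0.319/209 = 1.51185e-05
  stratum Q2: (5300/19900)²·0.676·0.324/773 = 2.00982e-05
  stratum Q3: (5300/19900)²·0.343·0.657/180 = 8.8804e-05
  stratum Q4: (5700/19900)²·0.679·0.321/790 = 2.26356e-05
  stratum Q5: (1200/19900)²·0.816·0.184/75 = 7.27953e-06
V̂(p̂_st) = 0.000153936; SE = √V̂ = 0.0124071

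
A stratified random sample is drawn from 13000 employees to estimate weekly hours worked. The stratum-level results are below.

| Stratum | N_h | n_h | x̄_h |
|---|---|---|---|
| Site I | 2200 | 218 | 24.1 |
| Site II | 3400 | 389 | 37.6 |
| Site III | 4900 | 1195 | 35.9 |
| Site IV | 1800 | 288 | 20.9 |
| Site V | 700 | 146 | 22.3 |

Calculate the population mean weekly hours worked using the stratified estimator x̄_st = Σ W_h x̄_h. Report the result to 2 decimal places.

N = Σ N_h = 13000. Stratum weights W_h = N_h/N.
x̄_st = (2200·24.1 + 3400·37.6 + 4900·35.9 + 1800·20.9 + 700·22.3) / 13000 = 31.5385

x̄_st ≈ 31.54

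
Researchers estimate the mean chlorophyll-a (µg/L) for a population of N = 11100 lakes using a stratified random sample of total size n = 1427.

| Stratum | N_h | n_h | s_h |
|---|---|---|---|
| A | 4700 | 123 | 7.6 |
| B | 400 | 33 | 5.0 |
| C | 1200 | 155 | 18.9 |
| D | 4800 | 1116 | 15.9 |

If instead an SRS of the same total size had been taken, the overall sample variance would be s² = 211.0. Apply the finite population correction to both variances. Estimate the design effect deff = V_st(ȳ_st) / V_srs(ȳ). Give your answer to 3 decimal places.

V̂(ȳ_st) = Σ W_h² (1 − n_h/N_h) s_h²/n_h, with W_h = N_h/N and N = 11100:
  stratum A: (4700/11100)²·(1 − 123/4700)·7.6²/123 = 0.0819889
  stratum B: (400/11100)²·(1 − 33/400)·5.0²/33 = 0.000902623
  stratum C: (1200/11100)²·(1 − 155/1200)·18.9²/155 = 0.0234554
  stratum D: (4800/11100)²·(1 − 1116/4800)·15.9²/1116 = 0.0325121
V_st = 0.138859
V_srs = (1 − 1427/11100)·211.0/1427 = 0.128854
deff = V_st / V_srs = 0.138859/0.128854 = 1.0776

deff ≈ 1.078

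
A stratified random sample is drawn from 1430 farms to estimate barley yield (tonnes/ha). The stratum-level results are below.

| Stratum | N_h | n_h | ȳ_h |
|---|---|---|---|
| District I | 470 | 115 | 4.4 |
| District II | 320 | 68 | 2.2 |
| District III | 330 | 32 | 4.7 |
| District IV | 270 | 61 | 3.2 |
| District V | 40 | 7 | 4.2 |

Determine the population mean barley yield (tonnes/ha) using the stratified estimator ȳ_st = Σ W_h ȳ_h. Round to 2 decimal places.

ȳ_st ≈ 3.74

N = Σ N_h = 1430. Stratum weights W_h = N_h/N.
ȳ_st = (470·4.4 + 320·2.2 + 330·4.7 + 270·3.2 + 40·4.2) / 1430 = 3.7448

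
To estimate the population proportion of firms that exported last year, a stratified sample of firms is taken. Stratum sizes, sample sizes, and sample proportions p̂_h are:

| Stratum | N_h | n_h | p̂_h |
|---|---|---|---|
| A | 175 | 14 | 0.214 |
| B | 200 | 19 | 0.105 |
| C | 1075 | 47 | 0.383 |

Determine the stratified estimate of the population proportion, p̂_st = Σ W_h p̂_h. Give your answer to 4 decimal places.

p̂_st ≈ 0.3243

N = 1450; stratum weights W_h = N_h/N.
p̂_st = Σ W_h p̂_h = (175·0.214 + 200·0.105 + 1075·0.383)/1450 = 0.32426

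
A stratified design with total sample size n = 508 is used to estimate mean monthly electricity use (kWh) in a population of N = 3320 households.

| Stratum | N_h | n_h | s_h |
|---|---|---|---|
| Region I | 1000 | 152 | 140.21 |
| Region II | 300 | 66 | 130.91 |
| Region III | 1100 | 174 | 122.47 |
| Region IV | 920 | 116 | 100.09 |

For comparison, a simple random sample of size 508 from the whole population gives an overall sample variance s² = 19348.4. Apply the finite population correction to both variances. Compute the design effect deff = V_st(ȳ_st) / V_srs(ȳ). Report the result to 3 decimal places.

V̂(ȳ_st) = Σ W_h² (1 − n_h/N_h) s_h²/n_h, with W_h = N_h/N and N = 3320:
  stratum Region I: (1000/3320)²·(1 − 152/1000)·140.21²/152 = 9.95025
  stratum Region II: (300/3320)²·(1 − 66/300)·130.91²/66 = 1.65372
  stratum Region III: (1100/3320)²·(1 − 174/1100)·122.47²/174 = 7.96595
  stratum Region IV: (920/3320)²·(1 − 116/920)·100.09²/116 = 5.7955
V_st = 25.3654
V_srs = (1 − 508/3320)·19348.4/508 = 32.2596
deff = V_st / V_srs = 25.3654/32.2596 = 0.7863

deff ≈ 0.786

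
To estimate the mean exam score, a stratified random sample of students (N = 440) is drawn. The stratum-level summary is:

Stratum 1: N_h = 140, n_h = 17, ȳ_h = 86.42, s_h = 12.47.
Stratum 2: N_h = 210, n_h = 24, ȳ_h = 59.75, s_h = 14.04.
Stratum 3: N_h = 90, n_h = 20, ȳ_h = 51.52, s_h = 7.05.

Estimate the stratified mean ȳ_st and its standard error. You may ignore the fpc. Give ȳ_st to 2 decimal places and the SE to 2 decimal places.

ȳ_st = Σ W_h ȳ_h = (140·86.42 + 210·59.75 + 90·51.52)/440 = 66.55250
V̂(ȳ_st) = Σ W_h² s_h²/n_h, with W_h = N_h/N and N = 440:
  stratum 1: (140/440)²·12.47²/17 = 0.926051
  stratum 2: (210/440)²·14.04²/24 = 1.87092
  stratum 3: (90/440)²·7.05²/20 = 0.103975
V̂(ȳ_st) = 2.90095
SE(ȳ_st) = √2.90095 = 1.70322

ȳ_st ≈ 66.55, SE ≈ 1.70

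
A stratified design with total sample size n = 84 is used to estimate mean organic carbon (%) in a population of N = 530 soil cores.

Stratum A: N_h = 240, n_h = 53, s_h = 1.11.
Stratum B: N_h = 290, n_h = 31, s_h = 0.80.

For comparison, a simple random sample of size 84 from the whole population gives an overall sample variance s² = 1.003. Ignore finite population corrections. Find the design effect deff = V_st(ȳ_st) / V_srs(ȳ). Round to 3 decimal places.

deff ≈ 0.917

V̂(ȳ_st) = Σ W_h² s_h²/n_h, with W_h = N_h/N and N = 530:
  stratum A: (240/530)²·1.11²/53 = 0.00476695
  stratum B: (290/530)²·0.80²/31 = 0.00618105
V_st = 0.010948
V_srs = s²/n = 1.003/84 = 0.0119405
deff = V_st / V_srs = 0.010948/0.0119405 = 0.9169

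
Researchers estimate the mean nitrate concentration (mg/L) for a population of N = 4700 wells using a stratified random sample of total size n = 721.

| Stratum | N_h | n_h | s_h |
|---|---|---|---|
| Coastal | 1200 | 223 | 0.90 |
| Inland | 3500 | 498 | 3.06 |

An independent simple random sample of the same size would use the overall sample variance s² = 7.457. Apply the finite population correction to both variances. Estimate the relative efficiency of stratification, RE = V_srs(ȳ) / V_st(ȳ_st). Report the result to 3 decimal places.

V̂(ȳ_st) = Σ W_h² (1 − n_h/N_h) s_h²/n_h, with W_h = N_h/N and N = 4700:
  stratum Coastal: (1200/4700)²·(1 − 223/1200)·0.90²/223 = 0.000192779
  stratum Inland: (3500/4700)²·(1 − 498/3500)·3.06²/498 = 0.00894327
V_st = 0.00913605
V_srs = (1 − 721/4700)·7.457/721 = 0.00875598
Relative efficiency = V_srs / V_st = 0.00875598/0.00913605 = 0.9584

RE ≈ 0.958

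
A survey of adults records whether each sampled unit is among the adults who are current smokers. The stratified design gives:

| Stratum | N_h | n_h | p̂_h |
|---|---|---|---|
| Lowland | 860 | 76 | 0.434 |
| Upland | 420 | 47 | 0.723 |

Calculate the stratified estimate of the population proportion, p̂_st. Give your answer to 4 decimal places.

p̂_st ≈ 0.5288

N = 1280; stratum weights W_h = N_h/N.
p̂_st = Σ W_h p̂_h = (860·0.434 + 420·0.723)/1280 = 0.52883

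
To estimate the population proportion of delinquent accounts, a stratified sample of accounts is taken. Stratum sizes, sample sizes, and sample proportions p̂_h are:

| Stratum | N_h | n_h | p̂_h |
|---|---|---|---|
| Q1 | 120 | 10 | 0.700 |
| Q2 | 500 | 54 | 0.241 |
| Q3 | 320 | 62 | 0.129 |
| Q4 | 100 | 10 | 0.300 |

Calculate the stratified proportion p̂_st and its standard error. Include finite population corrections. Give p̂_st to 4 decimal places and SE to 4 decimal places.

p̂_st ≈ 0.2652, SE ≈ 0.0365

N = 1040; stratum weights W_h = N_h/N.
p̂_st = Σ W_h p̂_h = (120·0.700 + 500·0.241 + 320·0.129 + 100·0.300)/1040 = 0.26517
V̂(p̂_st) = Σ W_h² (1 − n_h/N_h) p̂_h(1−p̂_h)/(n_h−1):
  stratum Q1: (120/1040)²·(1 − 10/120)·0.700·0.300/9 = 0.000284763
  stratum Q2: (500/1040)²·(1 − 54/500)·0.241·0.759/53 = 0.000711576
  stratum Q3: (320/1040)²·(1 − 62/320)·0.129·0.871/61 = 0.000140599
  stratum Q4: (100/1040)²·(1 − 10/100)·0.300·0.700/9 = 0.000194157
V̂(p̂_st) = 0.00133109; SE = √V̂ = 0.0364842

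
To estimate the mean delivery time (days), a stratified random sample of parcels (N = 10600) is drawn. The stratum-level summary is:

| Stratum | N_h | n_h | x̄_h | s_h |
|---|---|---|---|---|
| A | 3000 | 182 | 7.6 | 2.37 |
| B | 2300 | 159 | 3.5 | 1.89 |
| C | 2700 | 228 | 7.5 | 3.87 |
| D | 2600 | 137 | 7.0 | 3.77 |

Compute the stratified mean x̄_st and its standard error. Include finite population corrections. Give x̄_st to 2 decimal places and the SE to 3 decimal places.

x̄_st = Σ W_h x̄_h = (3000·7.6 + 2300·3.5 + 2700·7.5 + 2600·7.0)/10600 = 6.53774
V̂(x̄_st) = Σ W_h² (1 − n_h/N_h) s_h²/n_h, with W_h = N_h/N and N = 10600:
  stratum A: (3000/10600)²·(1 − 182/3000)·2.37²/182 = 0.00232207
  stratum B: (2300/10600)²·(1 − 159/2300)·1.89²/159 = 0.000984599
  stratum C: (2700/10600)²·(1 − 228/2700)·3.87²/228 = 0.003902
  stratum D: (2600/10600)²·(1 − 137/2600)·3.77²/137 = 0.00591273
V̂(x̄_st) = 0.0131214
SE(x̄_st) = √0.0131214 = 0.114549

x̄_st ≈ 6.54, SE ≈ 0.115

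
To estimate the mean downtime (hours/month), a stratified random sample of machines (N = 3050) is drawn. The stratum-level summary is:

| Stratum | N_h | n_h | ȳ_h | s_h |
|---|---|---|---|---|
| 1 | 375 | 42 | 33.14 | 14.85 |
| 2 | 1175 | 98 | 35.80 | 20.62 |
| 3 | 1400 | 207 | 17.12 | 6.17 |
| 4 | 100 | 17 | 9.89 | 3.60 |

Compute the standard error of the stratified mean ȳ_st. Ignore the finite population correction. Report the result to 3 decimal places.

V̂(ȳ_st) = Σ W_h² s_h²/n_h, with W_h = N_h/N and N = 3050:
  stratum 1: (375/3050)²·14.85²/42 = 0.0793718
  stratum 2: (1175/3050)²·20.62²/98 = 0.643913
  stratum 3: (1400/3050)²·6.17²/207 = 0.0387486
  stratum 4: (100/3050)²·3.60²/17 = 0.000819514
V̂(ȳ_st) = 0.762853
SE(ȳ_st) = √0.762853 = 0.873415

SE(ȳ_st) ≈ 0.873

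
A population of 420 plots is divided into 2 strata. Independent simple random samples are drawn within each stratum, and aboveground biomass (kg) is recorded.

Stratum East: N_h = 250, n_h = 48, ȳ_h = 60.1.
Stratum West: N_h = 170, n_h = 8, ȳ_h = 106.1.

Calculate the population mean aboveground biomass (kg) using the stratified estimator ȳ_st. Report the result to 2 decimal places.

ȳ_st ≈ 78.72

N = Σ N_h = 420. Stratum weights W_h = N_h/N.
ȳ_st = (250·60.1 + 170·106.1) / 420 = 78.7190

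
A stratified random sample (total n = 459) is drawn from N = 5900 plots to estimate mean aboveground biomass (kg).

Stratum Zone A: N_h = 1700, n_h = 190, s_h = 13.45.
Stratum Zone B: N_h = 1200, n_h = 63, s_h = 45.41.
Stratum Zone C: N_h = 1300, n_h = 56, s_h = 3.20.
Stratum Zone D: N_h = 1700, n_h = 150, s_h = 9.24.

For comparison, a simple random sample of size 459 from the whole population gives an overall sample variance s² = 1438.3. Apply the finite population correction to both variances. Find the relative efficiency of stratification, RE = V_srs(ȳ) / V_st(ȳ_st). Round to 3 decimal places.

V̂(ȳ_st) = Σ W_h² (1 − n_h/N_h) s_h²/n_h, with W_h = N_h/N and N = 5900:
  stratum Zone A: (1700/5900)²·(1 − 190/1700)·13.45²/190 = 0.0702122
  stratum Zone B: (1200/5900)²·(1 − 63/1200)·45.41²/63 = 1.28292
  stratum Zone C: (1300/5900)²·(1 − 56/1300)·3.20²/56 = 0.00849516
  stratum Zone D: (1700/5900)²·(1 − 150/1700)·9.24²/150 = 0.0430853
V_st = 1.40471
V_srs = (1 − 459/5900)·1438.3/459 = 2.88977
Relative efficiency = V_srs / V_st = 2.88977/1.40471 = 2.0572

RE ≈ 2.057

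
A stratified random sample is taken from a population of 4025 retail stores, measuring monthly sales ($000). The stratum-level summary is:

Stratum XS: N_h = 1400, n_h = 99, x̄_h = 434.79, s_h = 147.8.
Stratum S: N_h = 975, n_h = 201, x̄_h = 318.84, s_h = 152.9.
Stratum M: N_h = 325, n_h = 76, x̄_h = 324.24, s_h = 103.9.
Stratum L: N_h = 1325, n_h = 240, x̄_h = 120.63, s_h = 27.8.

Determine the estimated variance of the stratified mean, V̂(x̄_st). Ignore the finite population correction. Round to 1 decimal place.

V̂(x̄_st) = Σ W_h² s_h²/n_h, with W_h = N_h/N and N = 4025:
  stratum XS: (1400/4025)²·147.8²/99 = 26.6955
  stratum S: (975/4025)²·152.9²/201 = 6.8249
  stratum M: (325/4025)²·103.9²/76 = 0.926088
  stratum L: (1325/4025)²·27.8²/240 = 0.348962
V̂(x̄_st) = 34.7954

V̂(x̄_st) ≈ 34.8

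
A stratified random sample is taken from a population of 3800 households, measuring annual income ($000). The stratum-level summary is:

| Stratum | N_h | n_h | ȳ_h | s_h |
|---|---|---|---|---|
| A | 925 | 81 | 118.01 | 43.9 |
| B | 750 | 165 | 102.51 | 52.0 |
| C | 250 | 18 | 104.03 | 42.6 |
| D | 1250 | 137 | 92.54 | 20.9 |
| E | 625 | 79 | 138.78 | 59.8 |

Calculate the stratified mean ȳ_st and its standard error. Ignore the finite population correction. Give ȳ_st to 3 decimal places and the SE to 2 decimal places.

ȳ_st = Σ W_h ȳ_h = (925·118.01 + 750·102.51 + 250·104.03 + 1250·92.54 + 625·138.78)/3800 = 109.06888
V̂(ȳ_st) = Σ W_h² s_h²/n_h, with W_h = N_h/N and N = 3800:
  stratum A: (925/3800)²·43.9²/81 = 1.40981
  stratum B: (750/3800)²·52.0²/165 = 0.638378
  stratum C: (250/3800)²·42.6²/18 = 0.436375
  stratum D: (1250/3800)²·20.9²/137 = 0.345005
  stratum E: (625/3800)²·59.8²/79 = 1.22453
V̂(ȳ_st) = 4.05409
SE(ȳ_st) = √4.05409 = 2.01348

ȳ_st ≈ 109.069, SE ≈ 2.01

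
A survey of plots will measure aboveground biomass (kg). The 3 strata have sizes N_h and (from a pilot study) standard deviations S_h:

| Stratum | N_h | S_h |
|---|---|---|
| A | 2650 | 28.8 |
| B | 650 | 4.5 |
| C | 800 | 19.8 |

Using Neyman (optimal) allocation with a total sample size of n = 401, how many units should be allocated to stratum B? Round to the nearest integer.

Neyman allocation: n_h = n · N_h S_h / Σ N_i S_i, with n = 401.
  stratum A: N_h·S_h = 2650·28.8 = 76320.00
  stratum B: N_h·S_h = 650·4.5 = 2925.00
  stratum C: N_h·S_h = 800·19.8 = 15840.00
Σ N_h S_h = 95085.00
n for stratum B = 401·2925.00/95085.00 = 12.336 → 12

12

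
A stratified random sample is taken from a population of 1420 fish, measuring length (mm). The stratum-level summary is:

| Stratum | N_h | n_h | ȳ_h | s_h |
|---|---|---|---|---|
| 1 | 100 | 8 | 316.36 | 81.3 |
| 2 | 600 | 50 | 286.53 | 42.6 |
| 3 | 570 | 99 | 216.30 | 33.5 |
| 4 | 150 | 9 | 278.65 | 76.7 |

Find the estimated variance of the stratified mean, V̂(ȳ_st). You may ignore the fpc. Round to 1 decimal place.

V̂(ȳ_st) = Σ W_h² s_h²/n_h, with W_h = N_h/N and N = 1420:
  stratum 1: (100/1420)²·81.3²/8 = 4.09746
  stratum 2: (600/1420)²·42.6²/50 = 6.48
  stratum 3: (570/1420)²·33.5²/99 = 1.82653
  stratum 4: (150/1420)²·76.7²/9 = 7.2938
V̂(ȳ_st) = 19.6978

V̂(ȳ_st) ≈ 19.7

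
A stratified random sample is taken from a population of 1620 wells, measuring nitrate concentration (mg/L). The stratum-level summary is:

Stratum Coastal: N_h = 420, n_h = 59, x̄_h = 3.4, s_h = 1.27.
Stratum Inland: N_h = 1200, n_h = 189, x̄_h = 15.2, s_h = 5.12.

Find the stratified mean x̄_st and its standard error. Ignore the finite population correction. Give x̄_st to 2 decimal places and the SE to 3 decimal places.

x̄_st ≈ 12.14, SE ≈ 0.279

x̄_st = Σ W_h x̄_h = (420·3.4 + 1200·15.2)/1620 = 12.14074
V̂(x̄_st) = Σ W_h² s_h²/n_h, with W_h = N_h/N and N = 1620:
  stratum Coastal: (420/1620)²·1.27²/59 = 0.00183749
  stratum Inland: (1200/1620)²·5.12²/189 = 0.0761045
V̂(x̄_st) = 0.077942
SE(x̄_st) = √0.077942 = 0.279181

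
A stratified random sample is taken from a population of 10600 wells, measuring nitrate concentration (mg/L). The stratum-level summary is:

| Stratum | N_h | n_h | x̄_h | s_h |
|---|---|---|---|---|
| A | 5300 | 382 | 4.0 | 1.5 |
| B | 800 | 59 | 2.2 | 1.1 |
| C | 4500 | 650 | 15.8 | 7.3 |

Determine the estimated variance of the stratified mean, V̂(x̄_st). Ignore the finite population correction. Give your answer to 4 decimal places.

V̂(x̄_st) ≈ 0.0164

V̂(x̄_st) = Σ W_h² s_h²/n_h, with W_h = N_h/N and N = 10600:
  stratum A: (5300/10600)²·1.5²/382 = 0.00147251
  stratum B: (800/10600)²·1.1²/59 = 0.000116816
  stratum C: (4500/10600)²·7.3²/650 = 0.0147756
V̂(x̄_st) = 0.0163649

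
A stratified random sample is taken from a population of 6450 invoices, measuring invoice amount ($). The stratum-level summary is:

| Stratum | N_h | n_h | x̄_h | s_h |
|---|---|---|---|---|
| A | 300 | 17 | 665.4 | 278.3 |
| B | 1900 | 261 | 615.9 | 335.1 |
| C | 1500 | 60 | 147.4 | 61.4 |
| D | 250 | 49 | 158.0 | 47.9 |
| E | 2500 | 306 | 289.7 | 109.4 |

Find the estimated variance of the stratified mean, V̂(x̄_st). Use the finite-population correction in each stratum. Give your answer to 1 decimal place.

V̂(x̄_st) = Σ W_h² (1 − n_h/N_h) s_h²/n_h, with W_h = N_h/N and N = 6450:
  stratum A: (300/6450)²·(1 − 17/300)·278.3²/17 = 9.29749
  stratum B: (1900/6450)²·(1 − 261/1900)·335.1²/261 = 32.2049
  stratum C: (1500/6450)²·(1 − 60/1500)·61.4²/60 = 3.26227
  stratum D: (250/6450)²·(1 − 49/250)·47.9²/49 = 0.0565577
  stratum E: (2500/6450)²·(1 − 306/2500)·109.4²/306 = 5.15668
V̂(x̄_st) = 49.9779

V̂(x̄_st) ≈ 50.0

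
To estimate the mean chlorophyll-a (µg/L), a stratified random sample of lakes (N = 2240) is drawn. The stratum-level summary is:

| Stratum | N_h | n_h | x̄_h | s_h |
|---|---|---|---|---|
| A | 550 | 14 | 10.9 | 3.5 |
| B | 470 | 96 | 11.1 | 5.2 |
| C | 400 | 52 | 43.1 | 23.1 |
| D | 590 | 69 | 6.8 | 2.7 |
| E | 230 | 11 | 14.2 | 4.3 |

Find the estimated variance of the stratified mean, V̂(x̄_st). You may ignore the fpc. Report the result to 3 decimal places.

V̂(x̄_st) ≈ 0.417

V̂(x̄_st) = Σ W_h² s_h²/n_h, with W_h = N_h/N and N = 2240:
  stratum A: (550/2240)²·3.5²/14 = 0.0527518
  stratum B: (470/2240)²·5.2²/96 = 0.0124004
  stratum C: (400/2240)²·23.1²/52 = 0.327224
  stratum D: (590/2240)²·2.7²/69 = 0.0073297
  stratum E: (230/2240)²·4.3²/11 = 0.0177216
V̂(x̄_st) = 0.417427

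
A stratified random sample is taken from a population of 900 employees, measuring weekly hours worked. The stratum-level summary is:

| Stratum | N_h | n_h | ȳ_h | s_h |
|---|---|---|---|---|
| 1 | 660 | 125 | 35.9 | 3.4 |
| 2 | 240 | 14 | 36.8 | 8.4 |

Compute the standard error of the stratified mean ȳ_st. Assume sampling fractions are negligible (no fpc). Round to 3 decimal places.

V̂(ȳ_st) = Σ W_h² s_h²/n_h, with W_h = N_h/N and N = 900:
  stratum 1: (660/900)²·3.4²/125 = 0.0497337
  stratum 2: (240/900)²·8.4²/14 = 0.3584
V̂(ȳ_st) = 0.408134
SE(ȳ_st) = √0.408134 = 0.638853

SE(ȳ_st) ≈ 0.639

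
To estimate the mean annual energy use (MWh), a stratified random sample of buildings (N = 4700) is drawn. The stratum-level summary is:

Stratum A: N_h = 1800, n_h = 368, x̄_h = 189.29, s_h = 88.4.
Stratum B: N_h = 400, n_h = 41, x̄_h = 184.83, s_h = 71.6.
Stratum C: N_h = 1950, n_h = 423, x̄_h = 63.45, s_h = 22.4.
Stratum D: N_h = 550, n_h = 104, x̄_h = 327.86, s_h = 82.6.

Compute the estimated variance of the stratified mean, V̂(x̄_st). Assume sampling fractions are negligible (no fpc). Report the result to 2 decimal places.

V̂(x̄_st) ≈ 5.12

V̂(x̄_st) = Σ W_h² s_h²/n_h, with W_h = N_h/N and N = 4700:
  stratum A: (1800/4700)²·88.4²/368 = 3.11463
  stratum B: (400/4700)²·71.6²/41 = 0.905663
  stratum C: (1950/4700)²·22.4²/423 = 0.204188
  stratum D: (550/4700)²·82.6²/104 = 0.898372
V̂(x̄_st) = 5.12285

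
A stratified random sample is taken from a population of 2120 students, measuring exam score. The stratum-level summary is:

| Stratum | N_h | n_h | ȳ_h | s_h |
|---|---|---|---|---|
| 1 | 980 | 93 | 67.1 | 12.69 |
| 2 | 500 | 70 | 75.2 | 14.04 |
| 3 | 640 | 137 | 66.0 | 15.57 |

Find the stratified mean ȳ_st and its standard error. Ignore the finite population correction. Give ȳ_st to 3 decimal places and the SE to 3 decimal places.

ȳ_st ≈ 68.678, SE ≈ 0.829

ȳ_st = Σ W_h ȳ_h = (980·67.1 + 500·75.2 + 640·66.0)/2120 = 68.67830
V̂(ȳ_st) = Σ W_h² s_h²/n_h, with W_h = N_h/N and N = 2120:
  stratum 1: (980/2120)²·12.69²/93 = 0.370016
  stratum 2: (500/2120)²·14.04²/70 = 0.156641
  stratum 3: (640/2120)²·15.57²/137 = 0.161267
V̂(ȳ_st) = 0.687924
SE(ȳ_st) = √0.687924 = 0.829412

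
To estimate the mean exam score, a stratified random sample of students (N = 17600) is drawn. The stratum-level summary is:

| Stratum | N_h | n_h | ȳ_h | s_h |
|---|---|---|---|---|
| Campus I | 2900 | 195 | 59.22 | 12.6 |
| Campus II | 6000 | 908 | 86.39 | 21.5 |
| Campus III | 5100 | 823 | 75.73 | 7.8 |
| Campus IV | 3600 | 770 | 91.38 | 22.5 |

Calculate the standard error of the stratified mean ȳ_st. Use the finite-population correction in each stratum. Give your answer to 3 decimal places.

V̂(ȳ_st) = Σ W_h² (1 − n_h/N_h) s_h²/n_h, with W_h = N_h/N and N = 17600:
  stratum Campus I: (2900/17600)²·(1 − 195/2900)·12.6²/195 = 0.020618
  stratum Campus II: (6000/17600)²·(1 − 908/6000)·21.5²/908 = 0.0502118
  stratum Campus III: (5100/17600)²·(1 − 823/5100)·7.8²/823 = 0.00520563
  stratum Campus IV: (3600/17600)²·(1 − 770/3600)·22.5²/770 = 0.0216241
V̂(ȳ_st) = 0.0976595
SE(ȳ_st) = √0.0976595 = 0.312505

SE(ȳ_st) ≈ 0.313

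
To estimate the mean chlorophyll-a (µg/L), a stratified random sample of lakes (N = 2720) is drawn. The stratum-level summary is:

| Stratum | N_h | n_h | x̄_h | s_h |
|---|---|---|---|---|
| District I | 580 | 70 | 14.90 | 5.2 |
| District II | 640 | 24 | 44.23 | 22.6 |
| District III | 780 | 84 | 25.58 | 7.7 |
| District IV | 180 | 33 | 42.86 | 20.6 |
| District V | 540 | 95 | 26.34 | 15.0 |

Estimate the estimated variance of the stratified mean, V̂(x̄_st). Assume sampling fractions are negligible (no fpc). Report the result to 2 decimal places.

V̂(x̄_st) = Σ W_h² s_h²/n_h, with W_h = N_h/N and N = 2720:
  stratum District I: (580/2720)²·5.2²/70 = 0.0175641
  stratum District II: (640/2720)²·22.6²/24 = 1.17822
  stratum District III: (780/2720)²·7.7²/84 = 0.0580435
  stratum District IV: (180/2720)²·20.6²/33 = 0.0563155
  stratum District V: (540/2720)²·15.0²/95 = 0.0933488
V̂(x̄_st) = 1.4035

V̂(x̄_st) ≈ 1.40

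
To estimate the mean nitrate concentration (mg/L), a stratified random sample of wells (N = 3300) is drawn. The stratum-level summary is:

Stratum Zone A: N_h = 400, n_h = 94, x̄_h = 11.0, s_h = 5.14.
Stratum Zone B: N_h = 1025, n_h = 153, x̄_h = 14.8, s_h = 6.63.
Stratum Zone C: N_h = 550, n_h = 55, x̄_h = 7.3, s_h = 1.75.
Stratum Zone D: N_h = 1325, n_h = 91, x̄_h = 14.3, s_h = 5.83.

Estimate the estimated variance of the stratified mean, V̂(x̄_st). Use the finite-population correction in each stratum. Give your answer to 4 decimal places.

V̂(x̄_st) ≈ 0.0842

V̂(x̄_st) = Σ W_h² (1 − n_h/N_h) s_h²/n_h, with W_h = N_h/N and N = 3300:
  stratum Zone A: (400/3300)²·(1 − 94/400)·5.14²/94 = 0.00315902
  stratum Zone B: (1025/3300)²·(1 − 153/1025)·6.63²/153 = 0.0235802
  stratum Zone C: (550/3300)²·(1 − 55/550)·1.75²/55 = 0.00139205
  stratum Zone D: (1325/3300)²·(1 − 91/1325)·5.83²/91 = 0.0560788
V̂(x̄_st) = 0.0842101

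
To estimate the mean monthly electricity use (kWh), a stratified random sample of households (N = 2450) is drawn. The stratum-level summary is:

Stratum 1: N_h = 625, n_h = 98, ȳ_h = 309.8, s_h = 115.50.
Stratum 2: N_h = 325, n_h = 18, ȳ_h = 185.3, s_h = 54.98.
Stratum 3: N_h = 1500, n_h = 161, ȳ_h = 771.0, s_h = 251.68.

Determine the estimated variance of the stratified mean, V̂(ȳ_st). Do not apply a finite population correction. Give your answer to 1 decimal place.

V̂(ȳ_st) = Σ W_h² s_h²/n_h, with W_h = N_h/N and N = 2450:
  stratum 1: (625/2450)²·115.50²/98 = 8.85861
  stratum 2: (325/2450)²·54.98²/18 = 2.9551
  stratum 3: (1500/2450)²·251.68²/161 = 147.476
V̂(ȳ_st) = 159.29

V̂(ȳ_st) ≈ 159.3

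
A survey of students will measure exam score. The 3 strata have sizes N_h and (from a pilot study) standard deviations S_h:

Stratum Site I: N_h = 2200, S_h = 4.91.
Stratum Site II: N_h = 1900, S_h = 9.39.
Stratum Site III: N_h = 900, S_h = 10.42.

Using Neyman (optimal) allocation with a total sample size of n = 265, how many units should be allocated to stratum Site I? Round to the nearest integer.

75

Neyman allocation: n_h = n · N_h S_h / Σ N_i S_i, with n = 265.
  stratum Site I: N_h·S_h = 2200·4.91 = 10802.00
  stratum Site II: N_h·S_h = 1900·9.39 = 17841.00
  stratum Site III: N_h·S_h = 900·10.42 = 9378.00
Σ N_h S_h = 38021.00
n for stratum Site I = 265·10802.00/38021.00 = 75.288 → 75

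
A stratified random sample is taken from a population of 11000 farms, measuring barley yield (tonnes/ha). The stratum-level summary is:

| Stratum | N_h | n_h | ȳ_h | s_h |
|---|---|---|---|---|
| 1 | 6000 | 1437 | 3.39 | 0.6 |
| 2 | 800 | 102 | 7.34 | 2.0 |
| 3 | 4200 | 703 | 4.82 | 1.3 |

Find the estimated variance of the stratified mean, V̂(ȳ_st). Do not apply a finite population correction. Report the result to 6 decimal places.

V̂(ȳ_st) ≈ 0.000632

V̂(ȳ_st) = Σ W_h² s_h²/n_h, with W_h = N_h/N and N = 11000:
  stratum 1: (6000/11000)²·0.6²/1437 = 7.45354e-05
  stratum 2: (800/11000)²·2.0²/102 = 0.000207422
  stratum 3: (4200/11000)²·1.3²/703 = 0.000350465
V̂(ȳ_st) = 0.000632422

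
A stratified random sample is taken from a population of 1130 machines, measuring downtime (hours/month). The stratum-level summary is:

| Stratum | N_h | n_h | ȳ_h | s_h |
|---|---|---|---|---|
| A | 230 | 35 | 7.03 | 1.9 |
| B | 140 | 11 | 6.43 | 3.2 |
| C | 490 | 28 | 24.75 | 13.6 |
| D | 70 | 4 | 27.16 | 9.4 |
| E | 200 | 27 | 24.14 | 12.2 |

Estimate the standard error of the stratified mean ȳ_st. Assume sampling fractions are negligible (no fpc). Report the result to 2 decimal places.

V̂(ȳ_st) = Σ W_h² s_h²/n_h, with W_h = N_h/N and N = 1130:
  stratum A: (230/1130)²·1.9²/35 = 0.00427305
  stratum B: (140/1130)²·3.2²/11 = 0.0142892
  stratum C: (490/1130)²·13.6²/28 = 1.2421
  stratum D: (70/1130)²·9.4²/4 = 0.0847686
  stratum E: (200/1130)²·12.2²/27 = 0.172687
V̂(ȳ_st) = 1.51811
SE(ȳ_st) = √1.51811 = 1.23212

SE(ȳ_st) ≈ 1.23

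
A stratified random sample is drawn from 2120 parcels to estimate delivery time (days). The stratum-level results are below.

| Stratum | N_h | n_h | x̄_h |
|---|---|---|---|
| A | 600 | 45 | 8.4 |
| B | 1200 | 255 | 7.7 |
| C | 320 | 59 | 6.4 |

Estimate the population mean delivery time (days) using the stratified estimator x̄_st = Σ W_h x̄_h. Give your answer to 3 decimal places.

x̄_st ≈ 7.702

N = Σ N_h = 2120. Stratum weights W_h = N_h/N.
x̄_st = (600·8.4 + 1200·7.7 + 320·6.4) / 2120 = 7.70189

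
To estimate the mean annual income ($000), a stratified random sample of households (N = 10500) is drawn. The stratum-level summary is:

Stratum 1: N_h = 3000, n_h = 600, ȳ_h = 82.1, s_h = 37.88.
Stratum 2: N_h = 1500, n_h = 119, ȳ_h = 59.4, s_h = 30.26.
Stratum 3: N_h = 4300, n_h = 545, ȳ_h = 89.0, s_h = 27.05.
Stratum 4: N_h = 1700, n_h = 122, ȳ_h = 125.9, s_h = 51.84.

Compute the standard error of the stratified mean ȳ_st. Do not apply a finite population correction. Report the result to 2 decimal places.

V̂(ȳ_st) = Σ W_h² s_h²/n_h, with W_h = N_h/N and N = 10500:
  stratum 1: (3000/10500)²·37.88²/600 = 0.195224
  stratum 2: (1500/10500)²·30.26²/119 = 0.157034
  stratum 3: (4300/10500)²·27.05²/545 = 0.225163
  stratum 4: (1700/10500)²·51.84²/122 = 0.577417
V̂(ȳ_st) = 1.15484
SE(ȳ_st) = √1.15484 = 1.07463

SE(ȳ_st) ≈ 1.07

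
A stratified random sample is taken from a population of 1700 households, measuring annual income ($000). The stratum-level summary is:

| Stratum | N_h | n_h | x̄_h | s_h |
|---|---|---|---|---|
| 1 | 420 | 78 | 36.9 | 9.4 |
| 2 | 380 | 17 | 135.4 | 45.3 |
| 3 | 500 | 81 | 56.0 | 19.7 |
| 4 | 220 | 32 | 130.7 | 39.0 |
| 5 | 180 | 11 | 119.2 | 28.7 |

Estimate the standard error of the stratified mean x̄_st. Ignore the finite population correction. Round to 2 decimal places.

V̂(x̄_st) = Σ W_h² s_h²/n_h, with W_h = N_h/N and N = 1700:
  stratum 1: (420/1700)²·9.4²/78 = 0.0691452
  stratum 2: (380/1700)²·45.3²/17 = 6.03138
  stratum 3: (500/1700)²·19.7²/81 = 0.414467
  stratum 4: (220/1700)²·39.0²/32 = 0.796025
  stratum 5: (180/1700)²·28.7²/11 = 0.839495
V̂(x̄_st) = 8.15051
SE(x̄_st) = √8.15051 = 2.85491

SE(x̄_st) ≈ 2.85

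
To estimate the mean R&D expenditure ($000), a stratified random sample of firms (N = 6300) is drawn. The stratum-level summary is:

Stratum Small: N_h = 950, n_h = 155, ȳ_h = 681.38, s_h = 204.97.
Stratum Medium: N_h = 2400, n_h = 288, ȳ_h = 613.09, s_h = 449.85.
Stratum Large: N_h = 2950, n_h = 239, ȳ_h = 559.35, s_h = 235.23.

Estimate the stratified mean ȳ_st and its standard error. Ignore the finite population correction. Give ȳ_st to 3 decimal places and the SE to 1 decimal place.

ȳ_st = Σ W_h ȳ_h = (950·681.38 + 2400·613.09 + 2950·559.35)/6300 = 598.22373
V̂(ȳ_st) = Σ W_h² s_h²/n_h, with W_h = N_h/N and N = 6300:
  stratum Small: (950/6300)²·204.97²/155 = 6.16332
  stratum Medium: (2400/6300)²·449.85²/288 = 101.973
  stratum Large: (2950/6300)²·235.23²/239 = 50.7634
V̂(ȳ_st) = 158.899
SE(ȳ_st) = √158.899 = 12.6055

ȳ_st ≈ 598.224, SE ≈ 12.6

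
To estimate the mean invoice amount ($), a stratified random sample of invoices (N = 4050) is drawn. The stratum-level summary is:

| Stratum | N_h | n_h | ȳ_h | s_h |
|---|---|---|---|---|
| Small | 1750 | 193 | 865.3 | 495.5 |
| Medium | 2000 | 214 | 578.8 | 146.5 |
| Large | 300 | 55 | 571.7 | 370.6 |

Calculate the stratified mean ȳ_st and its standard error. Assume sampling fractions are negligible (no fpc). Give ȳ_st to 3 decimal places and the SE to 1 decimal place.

ȳ_st = Σ W_h ȳ_h = (1750·865.3 + 2000·578.8 + 300·571.7)/4050 = 702.07037
V̂(ȳ_st) = Σ W_h² s_h²/n_h, with W_h = N_h/N and N = 4050:
  stratum Small: (1750/4050)²·495.5²/193 = 237.518
  stratum Medium: (2000/4050)²·146.5²/214 = 24.4575
  stratum Large: (300/4050)²·370.6²/55 = 13.7019
V̂(ȳ_st) = 275.677
SE(ȳ_st) = √275.677 = 16.6035

ȳ_st ≈ 702.070, SE ≈ 16.6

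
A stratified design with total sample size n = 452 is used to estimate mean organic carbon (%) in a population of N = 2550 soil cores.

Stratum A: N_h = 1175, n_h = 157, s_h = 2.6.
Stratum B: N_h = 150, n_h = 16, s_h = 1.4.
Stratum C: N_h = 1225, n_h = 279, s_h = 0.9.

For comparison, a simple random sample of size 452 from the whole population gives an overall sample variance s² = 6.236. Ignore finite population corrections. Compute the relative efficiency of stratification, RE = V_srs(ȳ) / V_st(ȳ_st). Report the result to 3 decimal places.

V̂(ȳ_st) = Σ W_h² s_h²/n_h, with W_h = N_h/N and N = 2550:
  stratum A: (1175/2550)²·2.6²/157 = 0.00914203
  stratum B: (150/2550)²·1.4²/16 = 0.000423875
  stratum C: (1225/2550)²·0.9²/279 = 0.000669997
V_st = 0.0102359
V_srs = s²/n = 6.236/452 = 0.0137965
Relative efficiency = V_srs / V_st = 0.0137965/0.0102359 = 1.3479

RE ≈ 1.348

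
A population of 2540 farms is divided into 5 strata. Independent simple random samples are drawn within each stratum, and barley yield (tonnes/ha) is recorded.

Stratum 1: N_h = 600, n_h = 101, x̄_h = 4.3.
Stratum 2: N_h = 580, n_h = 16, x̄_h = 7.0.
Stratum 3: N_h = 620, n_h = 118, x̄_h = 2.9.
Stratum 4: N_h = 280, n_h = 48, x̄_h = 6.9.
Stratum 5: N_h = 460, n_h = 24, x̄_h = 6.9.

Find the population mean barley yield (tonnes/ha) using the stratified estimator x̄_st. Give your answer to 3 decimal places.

N = Σ N_h = 2540. Stratum weights W_h = N_h/N.
x̄_st = (600·4.3 + 580·7.0 + 620·2.9 + 280·6.9 + 460·6.9) / 2540 = 5.33228

x̄_st ≈ 5.332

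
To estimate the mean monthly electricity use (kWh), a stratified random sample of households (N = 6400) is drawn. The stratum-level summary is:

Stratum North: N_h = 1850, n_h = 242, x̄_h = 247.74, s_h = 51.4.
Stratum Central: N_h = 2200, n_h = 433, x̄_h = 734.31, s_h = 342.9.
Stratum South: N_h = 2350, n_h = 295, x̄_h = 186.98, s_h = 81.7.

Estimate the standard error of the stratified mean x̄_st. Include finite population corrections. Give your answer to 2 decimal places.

V̂(x̄_st) = Σ W_h² (1 − n_h/N_h) s_h²/n_h, with W_h = N_h/N and N = 6400:
  stratum North: (1850/6400)²·(1 − 242/1850)·51.4²/242 = 0.792882
  stratum Central: (2200/6400)²·(1 − 433/2200)·342.9²/433 = 25.7719
  stratum South: (2350/6400)²·(1 − 295/2350)·81.7²/295 = 2.66773
V̂(x̄_st) = 29.2325
SE(x̄_st) = √29.2325 = 5.40671

SE(x̄_st) ≈ 5.41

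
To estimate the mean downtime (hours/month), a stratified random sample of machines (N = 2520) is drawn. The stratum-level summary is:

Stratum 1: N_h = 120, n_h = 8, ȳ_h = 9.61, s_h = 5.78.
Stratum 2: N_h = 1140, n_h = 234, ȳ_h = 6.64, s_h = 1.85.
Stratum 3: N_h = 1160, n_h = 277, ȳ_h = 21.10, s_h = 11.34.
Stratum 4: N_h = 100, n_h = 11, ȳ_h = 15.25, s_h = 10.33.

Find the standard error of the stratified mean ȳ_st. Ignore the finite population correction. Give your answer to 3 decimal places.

SE(ȳ_st) ≈ 0.355

V̂(ȳ_st) = Σ W_h² s_h²/n_h, with W_h = N_h/N and N = 2520:
  stratum 1: (120/2520)²·5.78²/8 = 0.0094695
  stratum 2: (1140/2520)²·1.85²/234 = 0.0029932
  stratum 3: (1160/2520)²·11.34²/277 = 0.0983697
  stratum 4: (100/2520)²·10.33²/11 = 0.0152759
V̂(ȳ_st) = 0.126108
SE(ȳ_st) = √0.126108 = 0.355117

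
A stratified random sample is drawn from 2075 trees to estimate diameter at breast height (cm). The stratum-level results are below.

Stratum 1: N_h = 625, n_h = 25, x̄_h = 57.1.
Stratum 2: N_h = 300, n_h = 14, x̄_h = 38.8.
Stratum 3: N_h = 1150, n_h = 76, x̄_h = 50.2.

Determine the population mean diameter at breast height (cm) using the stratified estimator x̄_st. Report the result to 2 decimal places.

x̄_st ≈ 50.63

N = Σ N_h = 2075. Stratum weights W_h = N_h/N.
x̄_st = (625·57.1 + 300·38.8 + 1150·50.2) / 2075 = 50.6301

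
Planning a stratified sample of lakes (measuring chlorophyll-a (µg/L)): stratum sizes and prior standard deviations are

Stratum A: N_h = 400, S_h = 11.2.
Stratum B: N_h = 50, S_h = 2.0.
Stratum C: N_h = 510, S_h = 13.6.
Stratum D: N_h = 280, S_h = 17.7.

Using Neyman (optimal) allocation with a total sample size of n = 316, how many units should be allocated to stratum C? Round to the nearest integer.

Neyman allocation: n_h = n · N_h S_h / Σ N_i S_i, with n = 316.
  stratum A: N_h·S_h = 400·11.2 = 4480.00
  stratum B: N_h·S_h = 50·2.0 = 100.00
  stratum C: N_h·S_h = 510·13.6 = 6936.00
  stratum D: N_h·S_h = 280·17.7 = 4956.00
Σ N_h S_h = 16472.00
n for stratum C = 316·6936.00/16472.00 = 133.061 → 133

133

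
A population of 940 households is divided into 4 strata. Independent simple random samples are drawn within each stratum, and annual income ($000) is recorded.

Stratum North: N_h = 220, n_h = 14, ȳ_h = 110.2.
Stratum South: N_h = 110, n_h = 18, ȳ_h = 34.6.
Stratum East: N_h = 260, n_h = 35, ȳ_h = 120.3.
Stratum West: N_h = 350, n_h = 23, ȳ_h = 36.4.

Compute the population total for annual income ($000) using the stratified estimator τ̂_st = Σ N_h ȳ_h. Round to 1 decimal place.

τ̂_st = Σ N_h ȳ_h = 220·110.2 + 110·34.6 + 260·120.3 + 350·36.4 = 72068.0

τ̂_st ≈ 72068.0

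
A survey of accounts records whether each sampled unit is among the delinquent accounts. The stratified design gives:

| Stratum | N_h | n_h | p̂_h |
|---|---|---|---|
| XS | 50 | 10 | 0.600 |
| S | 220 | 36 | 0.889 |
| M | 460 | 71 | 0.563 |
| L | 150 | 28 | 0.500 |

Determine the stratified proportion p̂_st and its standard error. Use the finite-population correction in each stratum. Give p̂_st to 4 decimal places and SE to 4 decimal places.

p̂_st ≈ 0.6359, SE ≈ 0.0353

N = 880; stratum weights W_h = N_h/N.
p̂_st = Σ W_h p̂_h = (50·0.600 + 220·0.889 + 460·0.563 + 150·0.500)/880 = 0.63586
V̂(p̂_st) = Σ W_h² (1 − n_h/N_h) p̂_h(1−p̂_h)/(n_h−1):
  stratum XS: (50/880)²·(1 − 10/50)·0.600·0.400/9 = 6.88705e-05
  stratum S: (220/880)²·(1 − 36/220)·0.889·0.111/35 = 0.000147378
  stratum M: (460/880)²·(1 − 71/460)·0.563·0.437/70 = 0.000812146
  stratum L: (150/880)²·(1 − 28/150)·0.500·0.500/27 = 0.000218807
V̂(p̂_st) = 0.0012472; SE = √V̂ = 0.0353157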